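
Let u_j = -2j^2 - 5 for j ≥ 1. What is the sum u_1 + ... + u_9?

-615

Over j = 1..9: Σj = 45, Σj² = 285.
Total = (-2)·285 + (-5)·9 = -615.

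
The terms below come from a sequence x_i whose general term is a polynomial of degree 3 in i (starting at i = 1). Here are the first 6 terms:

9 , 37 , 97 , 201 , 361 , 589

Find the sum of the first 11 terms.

10879

1st diffs: 28, 60, 104, 160, 228.
2nd diffs: 32, 44, 56, 68.
3rd diffs: 12, 12, 12 (constant).
Newton forward-difference form: x_i = 9 + 28·C(i-1,1) + 32·C(i-1,2) + 12·C(i-1,3).
Continuing: …, 897, 1297, 1801, 2421, …, x_{11} = 3169.
Summing i = 1..11 (11 terms) gives 10879.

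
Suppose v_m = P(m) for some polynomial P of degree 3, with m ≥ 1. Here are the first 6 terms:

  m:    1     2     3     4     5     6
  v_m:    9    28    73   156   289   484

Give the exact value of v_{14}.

5716

1st diffs: 19, 45, 83, 133, 195.
2nd diffs: 26, 38, 50, 62.
3rd diffs: 12, 12, 12 (constant).
So v_m = 2m^3 + m^2 + 2m + 4.
Evaluating at m = 14 gives v_{14} = 5716.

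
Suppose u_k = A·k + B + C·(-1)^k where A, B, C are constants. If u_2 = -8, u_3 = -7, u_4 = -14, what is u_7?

-19

At k = 2, 3, 4: 2A + B + C = -8; 3A + B - C = -7; 4A + B + C = -14.
Subtracting the first from the second: A - 2C = 1.
Subtracting the second from the third: A + 2C = -7.
Solving: C = -2, A = -3, then B = 0.
Hence u_7 = -3·7 + 0 + (-2)·(-1) = -19.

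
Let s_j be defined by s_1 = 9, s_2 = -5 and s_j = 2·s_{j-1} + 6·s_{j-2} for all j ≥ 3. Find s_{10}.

Iterate the recurrence:
s_3 = 44;  s_4 = 58;  s_5 = 380;  s_6 = 1108;  s_7 = 4496;  s_8 = 15640;  s_9 = 58256;  s_{10} = 210352.

210352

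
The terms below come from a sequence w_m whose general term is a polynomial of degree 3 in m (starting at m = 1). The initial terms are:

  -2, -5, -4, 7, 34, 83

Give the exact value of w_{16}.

3103

1st diffs: -3, 1, 11, 27, 49.
2nd diffs: 4, 10, 16, 22.
3rd diffs: 6, 6, 6 (constant).
Newton forward-difference form: w_m = -2 + (-3)·C(m-1,1) + 4·C(m-1,2) + 6·C(m-1,3).
At m = 16: m-1 = 15, so w_{16} = -2 - 45 + 420 + 2730 = 3103.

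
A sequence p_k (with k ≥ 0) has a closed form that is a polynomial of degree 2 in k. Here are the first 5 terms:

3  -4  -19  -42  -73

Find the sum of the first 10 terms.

1st diffs: -7, -15, -23, -31.
2nd diffs: -8, -8, -8 (constant).
So p_k = -4k^2 - 3k + 3.
Continuing: …, -112, -159, -214, -277, …, p_9 = -348.
Summing k = 0..9 (10 terms) gives -1245.

-1245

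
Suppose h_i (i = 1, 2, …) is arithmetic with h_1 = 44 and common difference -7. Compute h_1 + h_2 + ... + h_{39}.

-3471

h_i = 44 + (i - 1)·(-7).
h_{39} = -222; S = 39·(44 + (-222))/2 = -3471.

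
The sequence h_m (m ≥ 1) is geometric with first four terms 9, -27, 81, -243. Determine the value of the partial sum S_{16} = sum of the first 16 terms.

Common ratio r = -3.
h_m = 9·(-3)^(m-1).
S = 9·((-3)^16 - 1)/(-3 - 1) = 9·(43046721 - 1)/(-4) = -96855120.

-96855120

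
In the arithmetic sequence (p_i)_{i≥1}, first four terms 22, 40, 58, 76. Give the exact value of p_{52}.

Common difference d = 18.
p_i = 22 + (i - 1)·18.
p_{52} = 22 + 51·18 = 940.

940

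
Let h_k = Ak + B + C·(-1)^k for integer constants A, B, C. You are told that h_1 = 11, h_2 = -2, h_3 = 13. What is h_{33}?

43

The three given values yield: A + B - C = 11; 2A + B + C = -2; 3A + B - C = 13.
Subtracting the first from the second: A + 2C = -13.
Subtracting the second from the third: A - 2C = 15.
Solving: C = -7, A = 1, then B = 3.
Therefore h_{33} = 33 + 3 + (-7)·(-1) = 43.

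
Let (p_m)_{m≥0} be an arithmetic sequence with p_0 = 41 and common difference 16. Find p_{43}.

p_m = 41 + (m - 0)·16.
p_{43} = 41 + 43·16 = 729.

729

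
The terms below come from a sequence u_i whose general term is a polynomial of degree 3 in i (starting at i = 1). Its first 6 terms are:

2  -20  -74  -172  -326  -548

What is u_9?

-1742

1st diffs: -22, -54, -98, -154, -222.
2nd diffs: -32, -44, -56, -68.
3rd diffs: -12, -12, -12 (constant).
Newton forward-difference form: u_i = 2 + (-22)·C(i-1,1) + (-32)·C(i-1,2) + (-12)·C(i-1,3).
At i = 9: i-1 = 8, so u_9 = 2 - 176 - 896 - 672 = -1742.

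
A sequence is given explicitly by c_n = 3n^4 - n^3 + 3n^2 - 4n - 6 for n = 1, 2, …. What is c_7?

6973

c_7 = 3·7^4 - 1·7^3 + 3·7^2 - 4·7 - 6 = 6973.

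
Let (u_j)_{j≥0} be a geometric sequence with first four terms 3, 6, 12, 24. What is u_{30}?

Common ratio r = 2.
u_j = 3·2^(j-0).
u_{30} = 3·2^30 = 3221225472.

3221225472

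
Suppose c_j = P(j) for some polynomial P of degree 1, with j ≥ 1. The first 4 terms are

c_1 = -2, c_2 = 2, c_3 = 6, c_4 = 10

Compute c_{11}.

38

1st diffs: 4, 4, 4 (constant).
So c_j = 4j - 6.
Evaluating at j = 11 gives c_{11} = 38.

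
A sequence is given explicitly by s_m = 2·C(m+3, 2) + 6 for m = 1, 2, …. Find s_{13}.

C(16, 2) = 120, so s_{13} = 246.

246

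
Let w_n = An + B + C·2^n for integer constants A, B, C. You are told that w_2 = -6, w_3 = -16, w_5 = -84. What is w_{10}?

-3050

Plug in n = 2, 3, 5: 2A + B + 4C = -6; 3A + B + 8C = -16; 5A + B + 32C = -84.
Subtracting the first from the second: A + 4C = -10.
Subtracting the second from the third: 2A + 24C = -68.
Solving: C = -3, A = 2, then B = 2.
Hence w_{10} = 2·10 + 2 + (-3)·1024 = -3050.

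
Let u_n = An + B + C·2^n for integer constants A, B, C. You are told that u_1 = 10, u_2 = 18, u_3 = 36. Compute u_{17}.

The three given values yield: A + B + 2C = 10; 2A + B + 4C = 18; 3A + B + 8C = 36.
Subtracting the first from the second: A + 2C = 8.
Subtracting the second from the third: A + 4C = 18.
Solving: C = 5, A = -2, then B = 2.
So u_n = -2·n + 2 + 5·2^n; at n=17 this is 655328.

655328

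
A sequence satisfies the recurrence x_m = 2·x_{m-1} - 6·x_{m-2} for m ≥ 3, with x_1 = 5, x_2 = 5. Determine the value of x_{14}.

-416320

Step forward from the initial values:
x_3 = -20  x_4 = -70  x_5 = -20  …  x_{11} = 18880  x_{12} = 94880  x_{13} = 76480  x_{14} = -416320.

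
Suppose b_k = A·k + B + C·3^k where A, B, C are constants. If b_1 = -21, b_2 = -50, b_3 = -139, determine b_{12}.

Write the equations: A + B + 3C = -21; 2A + B + 9C = -50; 3A + B + 27C = -139.
Subtracting the first from the second: A + 6C = -29.
Subtracting the second from the third: A + 18C = -89.
Solving: C = -5, A = 1, then B = -7.
Hence b_{12} = 1·12 + (-7) + (-5)·531441 = -2657200.

-2657200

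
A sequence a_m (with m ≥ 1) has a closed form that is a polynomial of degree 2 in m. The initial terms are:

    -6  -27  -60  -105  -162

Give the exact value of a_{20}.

1st diffs: -21, -33, -45, -57.
2nd diffs: -12, -12, -12 (constant).
So a_m = -6m^2 - 3m + 3.
Evaluating at m = 20 gives a_{20} = -2457.

-2457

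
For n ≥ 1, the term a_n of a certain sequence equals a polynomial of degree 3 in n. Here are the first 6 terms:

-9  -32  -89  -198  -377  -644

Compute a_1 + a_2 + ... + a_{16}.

1st diffs: -23, -57, -109, -179, -267.
2nd diffs: -34, -52, -70, -88.
3rd diffs: -18, -18, -18 (constant).
Newton forward-difference form: a_n = -9 + (-23)·C(n-1,1) + (-34)·C(n-1,2) + (-18)·C(n-1,3).
Continuing: …, -1017, -1514, -2153, -2952, …, a_{16} = -12114.
Summing n = 1..16 (16 terms) gives -54704.

-54704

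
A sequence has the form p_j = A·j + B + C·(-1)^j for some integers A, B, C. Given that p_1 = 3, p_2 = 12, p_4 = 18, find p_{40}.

Plug in j = 1, 2, 4: A + B - C = 3; 2A + B + C = 12; 4A + B + C = 18.
Subtracting the first from the second: A + 2C = 9.
Subtracting the second from the third: 2A = 6.
Solving: C = 3, A = 3, then B = 3.
Therefore p_{40} = 120 + 3 + 3·1 = 126.

126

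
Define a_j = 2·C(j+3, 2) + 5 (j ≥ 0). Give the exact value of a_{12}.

215

C(15, 2) = 105, so a_{12} = 215.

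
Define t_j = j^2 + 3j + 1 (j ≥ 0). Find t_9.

109

t_9 = 1·9^2 + 3·9 + 1 = 109.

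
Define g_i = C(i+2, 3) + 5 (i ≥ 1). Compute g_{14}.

565

C(16, 3) = 560, so g_{14} = 565.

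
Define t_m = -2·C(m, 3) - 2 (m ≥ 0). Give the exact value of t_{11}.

C(11, 3) = 165, so t_{11} = -332.

-332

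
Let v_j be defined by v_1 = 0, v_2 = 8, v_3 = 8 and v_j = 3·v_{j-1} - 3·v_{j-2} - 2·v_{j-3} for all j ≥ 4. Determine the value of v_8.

Step forward from the initial values:
v_4 = 0; v_5 = -40; v_6 = -136; v_7 = -288; v_8 = -376.

-376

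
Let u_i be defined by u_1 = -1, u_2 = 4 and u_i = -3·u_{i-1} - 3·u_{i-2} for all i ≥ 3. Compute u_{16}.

Step forward from the initial values:
u_3 = -9; u_4 = 15; u_5 = -18; …; u_{13} = -729; u_{14} = 2916; u_{15} = -6561; u_{16} = 10935.

10935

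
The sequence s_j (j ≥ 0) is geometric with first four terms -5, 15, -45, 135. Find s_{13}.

7971615

Common ratio r = -3.
s_j = (-5)·(-3)^(j-0).
s_{13} = (-5)·(-3)^13 = 7971615.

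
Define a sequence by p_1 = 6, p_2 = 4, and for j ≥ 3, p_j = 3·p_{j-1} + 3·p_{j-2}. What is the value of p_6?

p_3 = 30  p_4 = 102  p_5 = 396  p_6 = 1494.

1494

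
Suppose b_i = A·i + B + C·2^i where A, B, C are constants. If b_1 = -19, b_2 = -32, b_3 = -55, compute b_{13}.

-41005

At i = 1, 2, 3: A + B + 2C = -19; 2A + B + 4C = -32; 3A + B + 8C = -55.
Subtracting the first from the second: A + 2C = -13.
Subtracting the second from the third: A + 4C = -23.
Solving: C = -5, A = -3, then B = -6.
Therefore b_{13} = -39 + (-6) + (-5)·8192 = -41005.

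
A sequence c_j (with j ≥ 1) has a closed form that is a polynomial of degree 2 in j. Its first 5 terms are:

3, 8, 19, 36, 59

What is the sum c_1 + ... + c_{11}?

1st diffs: 5, 11, 17, 23.
2nd diffs: 6, 6, 6 (constant).
Newton forward-difference form: c_j = 3 + 5·C(j-1,1) + 6·C(j-1,2).
Continuing: …, 88, 123, 164, 211, …, c_{11} = 323.
Summing j = 1..11 (11 terms) gives 1298.

1298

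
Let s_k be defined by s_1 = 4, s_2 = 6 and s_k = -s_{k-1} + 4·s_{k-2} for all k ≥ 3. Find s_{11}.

Iterate the recurrence:
s_3 = 10  s_4 = 14  s_5 = 26  s_6 = 30  s_7 = 74  s_8 = 46  s_9 = 250  s_{10} = -66  s_{11} = 1066.

1066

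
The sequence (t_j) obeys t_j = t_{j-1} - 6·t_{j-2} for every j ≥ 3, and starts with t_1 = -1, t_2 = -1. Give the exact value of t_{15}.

Iterate the recurrence:
t_3 = 5; t_4 = 11; t_5 = -19; …; t_{12} = 12155; t_{13} = 42509; t_{14} = -30421; t_{15} = -285475.

-285475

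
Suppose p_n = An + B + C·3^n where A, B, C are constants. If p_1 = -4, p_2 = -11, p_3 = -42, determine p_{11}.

-354242

Plug in n = 1, 2, 3: A + B + 3C = -4; 2A + B + 9C = -11; 3A + B + 27C = -42.
Subtracting the first from the second: A + 6C = -7.
Subtracting the second from the third: A + 18C = -31.
Solving: C = -2, A = 5, then B = -3.
So p_n = 5·n + (-3) + (-2)·3^n; at n=11 this is -354242.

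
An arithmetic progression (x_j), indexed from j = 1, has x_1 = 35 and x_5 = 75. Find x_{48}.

Common difference d = (75 - 35) / (5 - 1) = 10.
x_j = 35 + (j - 1)·10.
x_{48} = 35 + 47·10 = 505.

505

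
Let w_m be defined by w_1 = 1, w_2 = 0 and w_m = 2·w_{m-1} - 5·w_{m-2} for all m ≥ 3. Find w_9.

-695

Step forward from the initial values:
w_3 = -5  w_4 = -10  w_5 = 5  w_6 = 60  w_7 = 95  w_8 = -110  w_9 = -695.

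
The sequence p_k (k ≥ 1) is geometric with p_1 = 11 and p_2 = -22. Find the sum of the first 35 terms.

Common ratio r = -2.
p_k = 11·(-2)^(k-1).
S = 11·((-2)^35 - 1)/(-2 - 1) = 11·(-34359738368 - 1)/(-3) = 125985707353.

125985707353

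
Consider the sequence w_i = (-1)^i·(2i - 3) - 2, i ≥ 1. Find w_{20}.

(-1)^20 = 1; 2i - 3 at i=20 is 37; so w_{20} = 35.

35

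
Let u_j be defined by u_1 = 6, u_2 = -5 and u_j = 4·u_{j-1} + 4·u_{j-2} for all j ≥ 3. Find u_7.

u_3 = 4; u_4 = -4; u_5 = 0; u_6 = -16; u_7 = -64.

-64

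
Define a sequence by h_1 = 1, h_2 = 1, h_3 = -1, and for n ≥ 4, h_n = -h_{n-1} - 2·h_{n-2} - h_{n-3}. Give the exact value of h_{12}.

13

Applying the relation repeatedly:
h_4 = -2, h_5 = 3, h_6 = 2, h_7 = -6, h_8 = -1, h_9 = 11, h_{10} = -3, h_{11} = -18, h_{12} = 13.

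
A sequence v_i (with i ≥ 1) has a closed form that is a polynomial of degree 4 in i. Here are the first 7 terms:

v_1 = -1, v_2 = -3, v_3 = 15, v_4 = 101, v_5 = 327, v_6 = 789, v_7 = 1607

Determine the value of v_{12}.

16917

1st diffs: -2, 18, 86, 226, 462, 818.
2nd diffs: 20, 68, 140, 236, 356.
3rd diffs: 48, 72, 96, 120.
4th diffs: 24, 24, 24 (constant).
So v_i = i^4 - 2i^3 - 3i^2 + 6i - 3.
Evaluating at i = 12 gives v_{12} = 16917.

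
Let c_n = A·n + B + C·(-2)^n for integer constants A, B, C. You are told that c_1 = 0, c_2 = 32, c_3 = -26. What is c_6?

340

At n = 1, 2, 3: A + B - 2C = 0; 2A + B + 4C = 32; 3A + B - 8C = -26.
Subtracting the first from the second: A + 6C = 32.
Subtracting the second from the third: A - 12C = -58.
Solving: C = 5, A = 2, then B = 8.
Hence c_6 = 2·6 + 8 + 5·64 = 340.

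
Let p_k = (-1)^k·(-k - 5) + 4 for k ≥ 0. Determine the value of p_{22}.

-23

(-1)^22 = 1; -k - 5 at k=22 is -27; so p_{22} = -23.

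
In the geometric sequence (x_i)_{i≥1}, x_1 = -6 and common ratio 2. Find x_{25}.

-100663296

x_i = (-6)·2^(i-1).
x_{25} = (-6)·2^24 = -100663296.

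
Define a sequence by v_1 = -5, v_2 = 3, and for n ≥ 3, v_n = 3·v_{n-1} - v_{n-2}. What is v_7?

707

Iterate the recurrence:
v_3 = 14  v_4 = 39  v_5 = 103  v_6 = 270  v_7 = 707.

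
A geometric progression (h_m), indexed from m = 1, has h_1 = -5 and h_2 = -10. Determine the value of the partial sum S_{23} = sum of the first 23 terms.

Common ratio r = 2.
h_m = (-5)·2^(m-1).
S = (-5)·(2^23 - 1)/(2 - 1) = (-5)·(8388608 - 1)/(1) = -41943035.

-41943035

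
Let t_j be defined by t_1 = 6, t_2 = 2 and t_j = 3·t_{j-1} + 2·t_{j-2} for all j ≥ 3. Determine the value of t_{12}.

1523098

Compute successive terms:
t_3 = 18  t_4 = 58  t_5 = 210  t_6 = 746  t_7 = 2658  t_8 = 9466  t_9 = 33714  t_{10} = 120074  t_{11} = 427650  t_{12} = 1523098.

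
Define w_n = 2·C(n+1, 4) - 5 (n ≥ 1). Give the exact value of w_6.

65

C(7, 4) = 35, so w_6 = 65.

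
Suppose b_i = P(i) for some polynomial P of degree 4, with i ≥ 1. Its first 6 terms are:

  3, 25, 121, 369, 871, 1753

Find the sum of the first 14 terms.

1st diffs: 22, 96, 248, 502, 882.
2nd diffs: 74, 152, 254, 380.
3rd diffs: 78, 102, 126.
4th diffs: 24, 24 (constant).
So b_i = i^4 + 3i^3 - 6i^2 + 4i + 1.
Continuing: …, 3165, 5281, 8299, 12441, …, b_{14} = 45529.
Summing i = 1..14 (14 terms) gives 155106.

155106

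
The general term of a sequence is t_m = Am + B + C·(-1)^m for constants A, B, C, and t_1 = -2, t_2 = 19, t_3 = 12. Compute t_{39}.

Plug in m = 1, 2, 3: A + B - C = -2; 2A + B + C = 19; 3A + B - C = 12.
Subtracting the first from the second: A + 2C = 21.
Subtracting the second from the third: A - 2C = -7.
Solving: C = 7, A = 7, then B = -2.
Hence t_{39} = 7·39 + (-2) + 7·(-1) = 264.

264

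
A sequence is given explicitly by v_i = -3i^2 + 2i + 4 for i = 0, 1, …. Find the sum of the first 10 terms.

-725

Over i = 0..9: Σi = 45, Σi² = 285.
Total = (-3)·285 + (2)·45 + (4)·10 = -725.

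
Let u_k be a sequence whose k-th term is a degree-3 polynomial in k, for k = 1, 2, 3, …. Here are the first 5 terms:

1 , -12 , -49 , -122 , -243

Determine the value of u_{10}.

-1988

1st diffs: -13, -37, -73, -121.
2nd diffs: -24, -36, -48.
3rd diffs: -12, -12 (constant).
Newton forward-difference form: u_k = 1 + (-13)·C(k-1,1) + (-24)·C(k-1,2) + (-12)·C(k-1,3).
At k = 10: k-1 = 9, so u_{10} = 1 - 117 - 864 - 1008 = -1988.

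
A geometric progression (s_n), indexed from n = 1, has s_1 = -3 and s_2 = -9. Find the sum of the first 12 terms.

-797160

Common ratio r = 3.
s_n = (-3)·3^(n-1).
S = (-3)·(3^12 - 1)/(3 - 1) = (-3)·(531441 - 1)/(2) = -797160.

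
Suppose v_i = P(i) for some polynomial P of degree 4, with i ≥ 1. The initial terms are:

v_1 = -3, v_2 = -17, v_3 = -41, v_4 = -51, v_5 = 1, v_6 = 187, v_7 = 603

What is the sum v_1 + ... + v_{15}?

98767

1st diffs: -14, -24, -10, 52, 186, 416.
2nd diffs: -10, 14, 62, 134, 230.
3rd diffs: 24, 48, 72, 96.
4th diffs: 24, 24, 24 (constant).
Newton forward-difference form: v_i = -3 + (-14)·C(i-1,1) + (-10)·C(i-1,2) + 24·C(i-1,3) + 24·C(i-1,4).
Continuing: …, 1369, 2629, 4551, 7327, …, v_{15} = 31651.
Summing i = 1..15 (15 terms) gives 98767.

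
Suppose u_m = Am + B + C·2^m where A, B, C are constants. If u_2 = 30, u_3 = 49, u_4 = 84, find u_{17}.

Write the equations: 2A + B + 4C = 30; 3A + B + 8C = 49; 4A + B + 16C = 84.
Subtracting the first from the second: A + 4C = 19.
Subtracting the second from the third: A + 8C = 35.
Solving: C = 4, A = 3, then B = 8.
Therefore u_{17} = 51 + 8 + 4·131072 = 524347.

524347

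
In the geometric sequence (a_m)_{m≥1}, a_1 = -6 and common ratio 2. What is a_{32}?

a_m = (-6)·2^(m-1).
a_{32} = (-6)·2^31 = -12884901888.

-12884901888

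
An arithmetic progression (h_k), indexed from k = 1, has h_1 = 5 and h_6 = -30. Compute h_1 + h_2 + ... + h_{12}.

Common difference d = (-30 - 5) / (6 - 1) = -7.
h_k = 5 + (k - 1)·(-7).
h_{12} = -72; S = 12·(5 + (-72))/2 = -402.

-402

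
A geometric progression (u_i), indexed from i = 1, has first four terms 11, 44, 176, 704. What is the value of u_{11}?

11534336

Common ratio r = 4.
u_i = 11·4^(i-1).
u_{11} = 11·4^10 = 11534336.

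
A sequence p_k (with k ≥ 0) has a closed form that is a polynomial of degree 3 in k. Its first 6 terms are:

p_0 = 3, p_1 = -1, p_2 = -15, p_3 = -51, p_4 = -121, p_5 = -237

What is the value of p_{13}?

-4261

1st diffs: -4, -14, -36, -70, -116.
2nd diffs: -10, -22, -34, -46.
3rd diffs: -12, -12, -12 (constant).
Newton forward-difference form: p_k = 3 + (-4)·C(k,1) + (-10)·C(k,2) + (-12)·C(k,3).
At k = 13: k = 13, so p_{13} = 3 - 52 - 780 - 3432 = -4261.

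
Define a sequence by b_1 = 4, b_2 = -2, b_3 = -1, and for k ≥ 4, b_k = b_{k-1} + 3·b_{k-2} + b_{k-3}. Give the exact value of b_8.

-107

Applying the relation repeatedly:
b_4 = -3, b_5 = -8, b_6 = -18, b_7 = -45, b_8 = -107.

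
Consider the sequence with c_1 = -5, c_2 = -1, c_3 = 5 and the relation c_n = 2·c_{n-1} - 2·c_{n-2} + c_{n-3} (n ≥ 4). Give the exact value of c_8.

-1

c_4 = 7; c_5 = 3; c_6 = -3; c_7 = -5; c_8 = -1.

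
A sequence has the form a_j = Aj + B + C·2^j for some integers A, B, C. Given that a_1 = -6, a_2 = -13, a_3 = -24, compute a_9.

-1050

At j = 1, 2, 3: A + B + 2C = -6; 2A + B + 4C = -13; 3A + B + 8C = -24.
Subtracting the first from the second: A + 2C = -7.
Subtracting the second from the third: A + 4C = -11.
Solving: C = -2, A = -3, then B = 1.
Hence a_9 = -3·9 + 1 + (-2)·512 = -1050.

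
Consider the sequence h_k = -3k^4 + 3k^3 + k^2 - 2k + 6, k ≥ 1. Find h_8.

h_8 = -3·8^4 + 3·8^3 + 1·8^2 - 2·8 + 6 = -10698.

-10698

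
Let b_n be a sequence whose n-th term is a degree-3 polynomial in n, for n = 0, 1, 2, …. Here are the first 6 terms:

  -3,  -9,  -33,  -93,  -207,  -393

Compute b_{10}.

1st diffs: -6, -24, -60, -114, -186.
2nd diffs: -18, -36, -54, -72.
3rd diffs: -18, -18, -18 (constant).
So b_n = -3n^3 - 3n - 3.
Evaluating at n = 10 gives b_{10} = -3033.

-3033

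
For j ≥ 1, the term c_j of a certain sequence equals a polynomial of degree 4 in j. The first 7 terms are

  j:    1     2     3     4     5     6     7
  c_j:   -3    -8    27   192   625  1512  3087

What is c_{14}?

1st diffs: -5, 35, 165, 433, 887, 1575.
2nd diffs: 40, 130, 268, 454, 688.
3rd diffs: 90, 138, 186, 234.
4th diffs: 48, 48, 48 (constant).
Newton forward-difference form: c_j = -3 + (-5)·C(j-1,1) + 40·C(j-1,2) + 90·C(j-1,3) + 48·C(j-1,4).
At j = 14: j-1 = 13, so c_{14} = -3 - 65 + 3120 + 25740 + 34320 = 63112.

63112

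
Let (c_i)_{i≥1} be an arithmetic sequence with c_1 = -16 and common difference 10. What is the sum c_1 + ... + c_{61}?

17324

c_i = -16 + (i - 1)·10.
c_{61} = 584; S = 61·(-16 + 584)/2 = 17324.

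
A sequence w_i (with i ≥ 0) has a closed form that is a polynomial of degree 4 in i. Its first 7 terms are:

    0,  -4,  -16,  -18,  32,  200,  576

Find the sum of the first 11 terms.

15488

1st diffs: -4, -12, -2, 50, 168, 376.
2nd diffs: -8, 10, 52, 118, 208.
3rd diffs: 18, 42, 66, 90.
4th diffs: 24, 24, 24 (constant).
Newton forward-difference form: w_i = (-4)·C(i,1) + (-8)·C(i,2) + 18·C(i,3) + 24·C(i,4).
Continuing: 1274, 2432, 4212, 6800.
Summing i = 0..10 (11 terms) gives 15488.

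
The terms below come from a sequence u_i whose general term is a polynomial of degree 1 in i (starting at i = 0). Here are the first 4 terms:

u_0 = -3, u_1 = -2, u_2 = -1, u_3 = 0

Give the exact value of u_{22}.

1st diffs: 1, 1, 1 (constant).
So u_i = i - 3.
Evaluating at i = 22 gives u_{22} = 19.

19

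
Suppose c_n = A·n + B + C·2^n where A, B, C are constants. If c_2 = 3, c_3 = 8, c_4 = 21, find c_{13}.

16346

The three given values yield: 2A + B + 4C = 3; 3A + B + 8C = 8; 4A + B + 16C = 21.
Subtracting the first from the second: A + 4C = 5.
Subtracting the second from the third: A + 8C = 13.
Solving: C = 2, A = -3, then B = 1.
Hence c_{13} = -3·13 + 1 + 2·8192 = 16346.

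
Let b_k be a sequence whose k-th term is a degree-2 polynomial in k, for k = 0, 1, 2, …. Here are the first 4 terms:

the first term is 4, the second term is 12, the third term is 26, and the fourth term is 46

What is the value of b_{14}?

1st diffs: 8, 14, 20.
2nd diffs: 6, 6 (constant).
Newton forward-difference form: b_k = 4 + 8·C(k,1) + 6·C(k,2).
At k = 14: k = 14, so b_{14} = 4 + 112 + 546 = 662.

662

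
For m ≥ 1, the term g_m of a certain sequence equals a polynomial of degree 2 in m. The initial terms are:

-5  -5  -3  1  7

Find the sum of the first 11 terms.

275

1st diffs: 0, 2, 4, 6.
2nd diffs: 2, 2, 2 (constant).
Newton forward-difference form: g_m = -5 + 2·C(m-1,2).
Continuing: …, 15, 25, 37, 51, …, g_{11} = 85.
Summing m = 1..11 (11 terms) gives 275.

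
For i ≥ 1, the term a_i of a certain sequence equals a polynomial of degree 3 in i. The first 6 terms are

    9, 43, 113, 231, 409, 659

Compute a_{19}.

15921

1st diffs: 34, 70, 118, 178, 250.
2nd diffs: 36, 48, 60, 72.
3rd diffs: 12, 12, 12 (constant).
Newton forward-difference form: a_i = 9 + 34·C(i-1,1) + 36·C(i-1,2) + 12·C(i-1,3).
At i = 19: i-1 = 18, so a_{19} = 9 + 612 + 5508 + 9792 = 15921.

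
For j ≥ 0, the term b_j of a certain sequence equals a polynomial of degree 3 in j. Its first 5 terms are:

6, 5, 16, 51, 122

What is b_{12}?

1st diffs: -1, 11, 35, 71.
2nd diffs: 12, 24, 36.
3rd diffs: 12, 12 (constant).
So b_j = 2j^3 - 3j + 6.
Evaluating at j = 12 gives b_{12} = 3426.

3426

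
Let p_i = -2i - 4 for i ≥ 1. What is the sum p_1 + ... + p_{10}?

Over i = 1..10: Σi = 55.
Total = (-2)·55 + (-4)·10 = -150.

-150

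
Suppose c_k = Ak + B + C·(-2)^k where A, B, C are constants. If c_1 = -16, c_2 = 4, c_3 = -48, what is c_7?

-544

The three given values yield: A + B - 2C = -16; 2A + B + 4C = 4; 3A + B - 8C = -48.
Subtracting the first from the second: A + 6C = 20.
Subtracting the second from the third: A - 12C = -52.
Solving: C = 4, A = -4, then B = -4.
Therefore c_7 = -28 + (-4) + 4·(-128) = -544.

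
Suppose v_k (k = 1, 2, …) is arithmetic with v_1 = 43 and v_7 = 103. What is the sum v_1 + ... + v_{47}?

12831

Common difference d = (103 - 43) / (7 - 1) = 10.
v_k = 43 + (k - 1)·10.
v_{47} = 503; S = 47·(43 + 503)/2 = 12831.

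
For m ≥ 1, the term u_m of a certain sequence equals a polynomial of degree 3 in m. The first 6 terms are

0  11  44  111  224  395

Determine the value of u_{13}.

4224

1st diffs: 11, 33, 67, 113, 171.
2nd diffs: 22, 34, 46, 58.
3rd diffs: 12, 12, 12 (constant).
Newton forward-difference form: u_m = 11·C(m-1,1) + 22·C(m-1,2) + 12·C(m-1,3).
At m = 13: m-1 = 12, so u_{13} = 132 + 1452 + 2640 = 4224.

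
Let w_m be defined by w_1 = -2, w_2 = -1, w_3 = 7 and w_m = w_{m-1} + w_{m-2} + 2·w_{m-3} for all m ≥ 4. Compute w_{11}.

583

Iterate the recurrence:
w_4 = 2;  w_5 = 7;  w_6 = 23;  w_7 = 34;  w_8 = 71;  w_9 = 151;  w_{10} = 290;  w_{11} = 583.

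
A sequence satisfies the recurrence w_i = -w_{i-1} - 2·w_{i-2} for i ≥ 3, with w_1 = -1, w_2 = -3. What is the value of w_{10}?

57

Step forward from the initial values:
w_3 = 5  w_4 = 1  w_5 = -11  w_6 = 9  w_7 = 13  w_8 = -31  w_9 = 5  w_{10} = 57.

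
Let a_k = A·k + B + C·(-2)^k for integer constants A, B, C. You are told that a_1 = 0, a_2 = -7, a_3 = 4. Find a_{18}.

Plug in k = 1, 2, 3: A + B - 2C = 0; 2A + B + 4C = -7; 3A + B - 8C = 4.
Subtracting the first from the second: A + 6C = -7.
Subtracting the second from the third: A - 12C = 11.
Solving: C = -1, A = -1, then B = -1.
Hence a_{18} = -1·18 + (-1) + (-1)·262144 = -262163.

-262163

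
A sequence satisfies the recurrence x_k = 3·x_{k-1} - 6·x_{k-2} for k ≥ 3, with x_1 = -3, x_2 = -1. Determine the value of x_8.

-1485

Iterate the recurrence:
x_3 = 15; x_4 = 51; x_5 = 63; x_6 = -117; x_7 = -729; x_8 = -1485.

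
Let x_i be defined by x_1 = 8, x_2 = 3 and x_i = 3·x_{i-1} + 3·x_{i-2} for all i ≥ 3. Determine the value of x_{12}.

Applying the relation repeatedly:
x_3 = 33;  x_4 = 108;  x_5 = 423;  x_6 = 1593;  x_7 = 6048;  x_8 = 22923;  x_9 = 86913;  x_{10} = 329508;  x_{11} = 1249263;  x_{12} = 4736313.

4736313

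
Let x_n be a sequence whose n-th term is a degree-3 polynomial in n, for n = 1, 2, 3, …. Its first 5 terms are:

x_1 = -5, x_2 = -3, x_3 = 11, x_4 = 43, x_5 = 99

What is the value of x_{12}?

1st diffs: 2, 14, 32, 56.
2nd diffs: 12, 18, 24.
3rd diffs: 6, 6 (constant).
So x_n = n^3 - 5n - 1.
Evaluating at n = 12 gives x_{12} = 1667.

1667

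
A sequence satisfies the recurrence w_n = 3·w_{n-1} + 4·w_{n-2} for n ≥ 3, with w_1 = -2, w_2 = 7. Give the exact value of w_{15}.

268435453

Compute successive terms:
w_3 = 13;  w_4 = 67;  w_5 = 253;  …;  w_{12} = 4194307;  w_{13} = 16777213;  w_{14} = 67108867;  w_{15} = 268435453.
(Characteristic roots are 4 and -1.)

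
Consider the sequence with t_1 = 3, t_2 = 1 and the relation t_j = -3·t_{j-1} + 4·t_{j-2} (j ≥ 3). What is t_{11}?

419433

Applying the relation repeatedly:
t_3 = 9, t_4 = -23, t_5 = 105, t_6 = -407, t_7 = 1641, t_8 = -6551, t_9 = 26217, t_{10} = -104855, t_{11} = 419433.
(Characteristic roots are 1 and -4.)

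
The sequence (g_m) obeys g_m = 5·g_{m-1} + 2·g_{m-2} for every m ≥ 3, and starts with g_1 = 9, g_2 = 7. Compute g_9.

1250189

Iterate the recurrence:
g_3 = 53  g_4 = 279  g_5 = 1501  g_6 = 8063  g_7 = 43317  g_8 = 232711  g_9 = 1250189.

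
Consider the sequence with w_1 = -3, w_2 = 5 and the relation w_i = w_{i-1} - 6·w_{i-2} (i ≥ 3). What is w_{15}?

-613057

Iterate the recurrence:
w_3 = 23, w_4 = -7, w_5 = -145, …, w_{12} = 76937, w_{13} = 30287, w_{14} = -431335, w_{15} = -613057.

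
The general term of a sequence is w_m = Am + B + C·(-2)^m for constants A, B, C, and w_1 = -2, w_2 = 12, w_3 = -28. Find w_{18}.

786368

At m = 1, 2, 3: A + B - 2C = -2; 2A + B + 4C = 12; 3A + B - 8C = -28.
Subtracting the first from the second: A + 6C = 14.
Subtracting the second from the third: A - 12C = -40.
Solving: C = 3, A = -4, then B = 8.
So w_m = -4·m + 8 + 3·(-2)^m; at m=18 this is 786368.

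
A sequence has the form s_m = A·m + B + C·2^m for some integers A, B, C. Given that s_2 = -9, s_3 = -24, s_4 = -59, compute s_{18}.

At m = 2, 3, 4: 2A + B + 4C = -9; 3A + B + 8C = -24; 4A + B + 16C = -59.
Subtracting the first from the second: A + 4C = -15.
Subtracting the second from the third: A + 8C = -35.
Solving: C = -5, A = 5, then B = 1.
Therefore s_{18} = 90 + 1 + (-5)·262144 = -1310629.

-1310629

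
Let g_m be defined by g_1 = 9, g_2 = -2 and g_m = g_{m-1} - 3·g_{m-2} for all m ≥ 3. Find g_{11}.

Compute successive terms:
g_3 = -29; g_4 = -23; g_5 = 64; g_6 = 133; g_7 = -59; g_8 = -458; g_9 = -281; g_{10} = 1093; g_{11} = 1936.

1936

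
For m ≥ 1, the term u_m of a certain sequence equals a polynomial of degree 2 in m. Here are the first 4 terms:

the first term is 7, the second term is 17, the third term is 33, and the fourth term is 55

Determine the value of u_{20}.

1223

1st diffs: 10, 16, 22.
2nd diffs: 6, 6 (constant).
Newton forward-difference form: u_m = 7 + 10·C(m-1,1) + 6·C(m-1,2).
At m = 20: m-1 = 19, so u_{20} = 7 + 190 + 1026 = 1223.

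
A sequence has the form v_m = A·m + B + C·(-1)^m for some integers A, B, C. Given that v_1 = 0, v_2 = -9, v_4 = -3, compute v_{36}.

Plug in m = 1, 2, 4: A + B - C = 0; 2A + B + C = -9; 4A + B + C = -3.
Subtracting the first from the second: A + 2C = -9.
Subtracting the second from the third: 2A = 6.
Solving: C = -6, A = 3, then B = -9.
Therefore v_{36} = 108 + (-9) + (-6)·1 = 93.

93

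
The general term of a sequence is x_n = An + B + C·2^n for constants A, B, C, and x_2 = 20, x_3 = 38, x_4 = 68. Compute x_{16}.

196700

Write the equations: 2A + B + 4C = 20; 3A + B + 8C = 38; 4A + B + 16C = 68.
Subtracting the first from the second: A + 4C = 18.
Subtracting the second from the third: A + 8C = 30.
Solving: C = 3, A = 6, then B = -4.
Therefore x_{16} = 96 + (-4) + 3·65536 = 196700.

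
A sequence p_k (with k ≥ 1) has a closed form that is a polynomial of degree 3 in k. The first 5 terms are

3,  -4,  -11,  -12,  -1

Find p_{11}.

1st diffs: -7, -7, -1, 11.
2nd diffs: 0, 6, 12.
3rd diffs: 6, 6 (constant).
So p_k = k^3 - 6k^2 + 4k + 4.
Evaluating at k = 11 gives p_{11} = 653.

653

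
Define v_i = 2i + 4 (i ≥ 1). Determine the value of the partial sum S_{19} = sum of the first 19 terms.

Over i = 1..19: Σi = 190.
Total = (2)·190 + (4)·19 = 456.

456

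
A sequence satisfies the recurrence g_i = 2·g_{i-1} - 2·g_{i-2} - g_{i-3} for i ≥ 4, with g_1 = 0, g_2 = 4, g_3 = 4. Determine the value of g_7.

g_4 = 0;  g_5 = -12;  g_6 = -28;  g_7 = -32.

-32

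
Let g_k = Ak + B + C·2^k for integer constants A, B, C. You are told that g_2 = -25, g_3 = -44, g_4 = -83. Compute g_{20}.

The three given values yield: 2A + B + 4C = -25; 3A + B + 8C = -44; 4A + B + 16C = -83.
Subtracting the first from the second: A + 4C = -19.
Subtracting the second from the third: A + 8C = -39.
Solving: C = -5, A = 1, then B = -7.
So g_k = 1·k + (-7) + (-5)·2^k; at k=20 this is -5242867.

-5242867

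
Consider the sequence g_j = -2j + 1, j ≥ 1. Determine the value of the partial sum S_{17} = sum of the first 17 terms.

Over j = 1..17: Σj = 153.
Total = (-2)·153 + (1)·17 = -289.

-289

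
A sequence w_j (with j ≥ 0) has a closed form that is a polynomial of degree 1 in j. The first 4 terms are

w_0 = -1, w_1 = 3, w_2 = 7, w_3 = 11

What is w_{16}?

63

1st diffs: 4, 4, 4 (constant).
So w_j = 4j - 1.
Evaluating at j = 16 gives w_{16} = 63.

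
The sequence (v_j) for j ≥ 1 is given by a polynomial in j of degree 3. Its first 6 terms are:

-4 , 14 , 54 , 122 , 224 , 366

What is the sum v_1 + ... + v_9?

3216

1st diffs: 18, 40, 68, 102, 142.
2nd diffs: 22, 28, 34, 40.
3rd diffs: 6, 6, 6 (constant).
Newton forward-difference form: v_j = -4 + 18·C(j-1,1) + 22·C(j-1,2) + 6·C(j-1,3).
Continuing: 554, 794, 1092.
Summing j = 1..9 (9 terms) gives 3216.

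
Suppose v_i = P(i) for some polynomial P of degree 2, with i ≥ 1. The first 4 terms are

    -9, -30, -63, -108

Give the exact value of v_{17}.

1st diffs: -21, -33, -45.
2nd diffs: -12, -12 (constant).
So v_i = -6i^2 - 3i.
Evaluating at i = 17 gives v_{17} = -1785.

-1785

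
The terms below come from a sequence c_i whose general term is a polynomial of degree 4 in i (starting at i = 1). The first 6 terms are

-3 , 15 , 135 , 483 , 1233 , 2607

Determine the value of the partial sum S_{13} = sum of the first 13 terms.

1st diffs: 18, 120, 348, 750, 1374.
2nd diffs: 102, 228, 402, 624.
3rd diffs: 126, 174, 222.
4th diffs: 48, 48 (constant).
Newton forward-difference form: c_i = -3 + 18·C(i-1,1) + 102·C(i-1,2) + 126·C(i-1,3) + 48·C(i-1,4).
Continuing: …, 4875, 8355, 13413, 20463, …, c_{13} = 58425.
Summing i = 1..13 (13 terms) gives 182403.

182403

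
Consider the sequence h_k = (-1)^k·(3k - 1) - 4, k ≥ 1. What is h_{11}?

(-1)^11 = -1; 3k - 1 at k=11 is 32; so h_{11} = -36.

-36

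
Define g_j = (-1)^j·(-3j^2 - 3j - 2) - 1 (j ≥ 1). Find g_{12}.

(-1)^12 = 1; -3j^2 - 3j - 2 at j=12 is -470; so g_{12} = -471.

-471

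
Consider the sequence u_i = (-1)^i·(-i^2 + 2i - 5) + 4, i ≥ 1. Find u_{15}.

(-1)^15 = -1; -i^2 + 2i - 5 at i=15 is -200; so u_{15} = 204.

204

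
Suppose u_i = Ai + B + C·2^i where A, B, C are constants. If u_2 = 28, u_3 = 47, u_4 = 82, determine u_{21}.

8388677

Plug in i = 2, 3, 4: 2A + B + 4C = 28; 3A + B + 8C = 47; 4A + B + 16C = 82.
Subtracting the first from the second: A + 4C = 19.
Subtracting the second from the third: A + 8C = 35.
Solving: C = 4, A = 3, then B = 6.
Therefore u_{21} = 63 + 6 + 4·2097152 = 8388677.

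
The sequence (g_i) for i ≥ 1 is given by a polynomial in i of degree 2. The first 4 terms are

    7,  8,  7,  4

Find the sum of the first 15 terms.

1st diffs: 1, -1, -3.
2nd diffs: -2, -2 (constant).
Newton forward-difference form: g_i = 7 + 1·C(i-1,1) + (-2)·C(i-1,2).
Continuing: …, -1, -8, -17, -28, …, g_{15} = -161.
Summing i = 1..15 (15 terms) gives -700.

-700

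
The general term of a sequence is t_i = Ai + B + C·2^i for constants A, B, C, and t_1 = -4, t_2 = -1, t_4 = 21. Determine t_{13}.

At i = 1, 2, 4: A + B + 2C = -4; 2A + B + 4C = -1; 4A + B + 16C = 21.
Subtracting the first from the second: A + 2C = 3.
Subtracting the second from the third: 2A + 12C = 22.
Solving: C = 2, A = -1, then B = -7.
Hence t_{13} = -1·13 + (-7) + 2·8192 = 16364.

16364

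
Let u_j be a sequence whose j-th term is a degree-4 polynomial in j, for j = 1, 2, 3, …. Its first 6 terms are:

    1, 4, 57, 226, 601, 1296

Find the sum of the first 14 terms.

132601

1st diffs: 3, 53, 169, 375, 695.
2nd diffs: 50, 116, 206, 320.
3rd diffs: 66, 90, 114.
4th diffs: 24, 24 (constant).
Newton forward-difference form: u_j = 1 + 3·C(j-1,1) + 50·C(j-1,2) + 66·C(j-1,3) + 24·C(j-1,4).
Continuing: …, 2449, 4222, 6801, 10396, …, u_{14} = 39976.
Summing j = 1..14 (14 terms) gives 132601.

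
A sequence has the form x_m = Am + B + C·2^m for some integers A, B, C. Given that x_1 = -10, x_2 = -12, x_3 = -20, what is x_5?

-84

At m = 1, 2, 3: A + B + 2C = -10; 2A + B + 4C = -12; 3A + B + 8C = -20.
Subtracting the first from the second: A + 2C = -2.
Subtracting the second from the third: A + 4C = -8.
Solving: C = -3, A = 4, then B = -8.
Therefore x_5 = 20 + (-8) + (-3)·32 = -84.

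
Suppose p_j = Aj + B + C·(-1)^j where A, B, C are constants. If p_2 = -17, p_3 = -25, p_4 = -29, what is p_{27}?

Write the equations: 2A + B + C = -17; 3A + B - C = -25; 4A + B + C = -29.
Subtracting the first from the second: A - 2C = -8.
Subtracting the second from the third: A + 2C = -4.
Solving: C = 1, A = -6, then B = -6.
So p_j = -6·j + (-6) + 1·(-1)^j; at j=27 this is -169.

-169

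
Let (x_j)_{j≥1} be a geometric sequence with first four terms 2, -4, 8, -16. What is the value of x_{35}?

34359738368

Common ratio r = -2.
x_j = 2·(-2)^(j-1).
x_{35} = 2·(-2)^34 = 34359738368.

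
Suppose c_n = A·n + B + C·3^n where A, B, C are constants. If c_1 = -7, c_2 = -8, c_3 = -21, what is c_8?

At n = 1, 2, 3: A + B + 3C = -7; 2A + B + 9C = -8; 3A + B + 27C = -21.
Subtracting the first from the second: A + 6C = -1.
Subtracting the second from the third: A + 18C = -13.
Solving: C = -1, A = 5, then B = -9.
Therefore c_8 = 40 + (-9) + (-1)·6561 = -6530.

-6530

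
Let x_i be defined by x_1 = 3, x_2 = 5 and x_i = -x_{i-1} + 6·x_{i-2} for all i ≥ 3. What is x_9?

x_3 = 13;  x_4 = 17;  x_5 = 61;  x_6 = 41;  x_7 = 325;  x_8 = -79;  x_9 = 2029.
(Characteristic roots are 2 and -3.)

2029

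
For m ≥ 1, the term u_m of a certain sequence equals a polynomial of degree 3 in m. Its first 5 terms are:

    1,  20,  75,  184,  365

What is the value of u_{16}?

1st diffs: 19, 55, 109, 181.
2nd diffs: 36, 54, 72.
3rd diffs: 18, 18 (constant).
So u_m = 3m^3 - 2m.
Evaluating at m = 16 gives u_{16} = 12256.

12256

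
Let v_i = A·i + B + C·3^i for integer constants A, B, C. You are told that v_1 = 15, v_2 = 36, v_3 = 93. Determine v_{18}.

1162261524

The three given values yield: A + B + 3C = 15; 2A + B + 9C = 36; 3A + B + 27C = 93.
Subtracting the first from the second: A + 6C = 21.
Subtracting the second from the third: A + 18C = 57.
Solving: C = 3, A = 3, then B = 3.
So v_i = 3·i + 3 + 3·3^i; at i=18 this is 1162261524.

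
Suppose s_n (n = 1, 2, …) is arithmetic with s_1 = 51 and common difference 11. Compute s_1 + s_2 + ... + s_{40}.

s_n = 51 + (n - 1)·11.
s_{40} = 480; S = 40·(51 + 480)/2 = 10620.

10620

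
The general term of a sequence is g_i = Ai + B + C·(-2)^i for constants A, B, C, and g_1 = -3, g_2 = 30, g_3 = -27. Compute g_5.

Plug in i = 1, 2, 3: A + B - 2C = -3; 2A + B + 4C = 30; 3A + B - 8C = -27.
Subtracting the first from the second: A + 6C = 33.
Subtracting the second from the third: A - 12C = -57.
Solving: C = 5, A = 3, then B = 4.
Hence g_5 = 3·5 + 4 + 5·(-32) = -141.

-141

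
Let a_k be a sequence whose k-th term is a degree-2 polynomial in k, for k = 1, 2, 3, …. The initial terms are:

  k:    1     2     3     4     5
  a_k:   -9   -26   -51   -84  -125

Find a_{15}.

-975

1st diffs: -17, -25, -33, -41.
2nd diffs: -8, -8, -8 (constant).
So a_k = -4k^2 - 5k.
Evaluating at k = 15 gives a_{15} = -975.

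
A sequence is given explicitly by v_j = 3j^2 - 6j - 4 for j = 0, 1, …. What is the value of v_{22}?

v_{22} = 3·22^2 - 6·22 - 4 = 1316.

1316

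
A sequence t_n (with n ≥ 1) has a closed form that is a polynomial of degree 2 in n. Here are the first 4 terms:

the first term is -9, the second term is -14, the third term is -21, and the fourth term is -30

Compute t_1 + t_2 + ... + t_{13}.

-1079

1st diffs: -5, -7, -9.
2nd diffs: -2, -2 (constant).
Newton forward-difference form: t_n = -9 + (-5)·C(n-1,1) + (-2)·C(n-1,2).
Continuing: …, -41, -54, -69, -86, …, t_{13} = -201.
Summing n = 1..13 (13 terms) gives -1079.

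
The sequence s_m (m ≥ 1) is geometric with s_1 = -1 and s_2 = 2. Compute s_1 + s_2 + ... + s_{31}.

Common ratio r = -2.
s_m = (-1)·(-2)^(m-1).
S = (-1)·((-2)^31 - 1)/(-2 - 1) = (-1)·(-2147483648 - 1)/(-3) = -715827883.

-715827883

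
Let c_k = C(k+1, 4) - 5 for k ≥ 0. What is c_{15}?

C(16, 4) = 1820, so c_{15} = 1815.

1815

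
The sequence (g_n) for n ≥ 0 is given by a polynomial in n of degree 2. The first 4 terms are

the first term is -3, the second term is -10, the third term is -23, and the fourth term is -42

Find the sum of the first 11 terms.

-1408

1st diffs: -7, -13, -19.
2nd diffs: -6, -6 (constant).
So g_n = -3n^2 - 4n - 3.
Continuing: …, -67, -98, -135, -178, …, g_{10} = -343.
Summing n = 0..10 (11 terms) gives -1408.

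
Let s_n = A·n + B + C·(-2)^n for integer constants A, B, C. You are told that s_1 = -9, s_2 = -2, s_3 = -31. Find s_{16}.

130992

At n = 1, 2, 3: A + B - 2C = -9; 2A + B + 4C = -2; 3A + B - 8C = -31.
Subtracting the first from the second: A + 6C = 7.
Subtracting the second from the third: A - 12C = -29.
Solving: C = 2, A = -5, then B = 0.
So s_n = -5·n + 0 + 2·(-2)^n; at n=16 this is 130992.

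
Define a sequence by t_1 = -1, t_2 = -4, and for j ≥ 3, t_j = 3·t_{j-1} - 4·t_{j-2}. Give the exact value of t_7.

Applying the relation repeatedly:
t_3 = -8, t_4 = -8, t_5 = 8, t_6 = 56, t_7 = 136.

136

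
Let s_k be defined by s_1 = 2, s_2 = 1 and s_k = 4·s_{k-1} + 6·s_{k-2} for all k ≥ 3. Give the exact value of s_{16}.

Step forward from the initial values:
s_3 = 16; s_4 = 70; s_5 = 376; …; s_{13} = 188278144; s_{14} = 971944000; s_{15} = 5017444864; s_{16} = 25901443456.

25901443456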